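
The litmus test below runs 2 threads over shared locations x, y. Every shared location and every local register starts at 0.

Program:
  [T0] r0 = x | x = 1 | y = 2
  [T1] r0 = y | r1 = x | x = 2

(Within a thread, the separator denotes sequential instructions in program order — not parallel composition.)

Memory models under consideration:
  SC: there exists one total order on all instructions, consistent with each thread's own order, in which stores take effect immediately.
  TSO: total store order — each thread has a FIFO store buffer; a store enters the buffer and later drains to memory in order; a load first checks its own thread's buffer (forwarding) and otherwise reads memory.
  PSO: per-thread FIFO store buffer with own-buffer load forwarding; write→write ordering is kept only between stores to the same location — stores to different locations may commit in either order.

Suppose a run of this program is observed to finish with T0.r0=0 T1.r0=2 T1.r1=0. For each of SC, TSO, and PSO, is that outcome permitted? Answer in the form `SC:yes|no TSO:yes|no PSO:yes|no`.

SC:no TSO:no PSO:yes

outcome vector order: (T0.r0,T1.r0,T1.r1)
SC: 4 outcomes — {0/0/0, 0/0/1, 0/2/1, 2/0/0}
TSO: 4 outcomes — {0/0/0, 0/0/1, 0/2/1, 2/0/0}
PSO: 5 outcomes — {0/0/0, 0/0/1, 0/2/0, 0/2/1, 2/0/0}
target 0/2/0 ∈ {PSO}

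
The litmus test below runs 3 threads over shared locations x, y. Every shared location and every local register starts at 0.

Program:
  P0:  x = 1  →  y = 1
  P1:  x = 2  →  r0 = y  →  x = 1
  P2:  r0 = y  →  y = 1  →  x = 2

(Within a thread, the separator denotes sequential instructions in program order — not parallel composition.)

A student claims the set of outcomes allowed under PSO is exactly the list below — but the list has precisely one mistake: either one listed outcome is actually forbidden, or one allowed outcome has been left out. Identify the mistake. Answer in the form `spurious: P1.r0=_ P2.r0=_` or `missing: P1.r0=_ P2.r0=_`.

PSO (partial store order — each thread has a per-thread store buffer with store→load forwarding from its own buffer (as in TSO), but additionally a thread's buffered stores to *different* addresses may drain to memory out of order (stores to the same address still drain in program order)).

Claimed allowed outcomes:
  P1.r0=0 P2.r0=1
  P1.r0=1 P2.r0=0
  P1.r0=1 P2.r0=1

outcome vector order: (P1.r0,P2.r0)
under PSO → 00, 01, 10, 11
PSO∖claimed = {00}

missing: P1.r0=0 P2.r0=0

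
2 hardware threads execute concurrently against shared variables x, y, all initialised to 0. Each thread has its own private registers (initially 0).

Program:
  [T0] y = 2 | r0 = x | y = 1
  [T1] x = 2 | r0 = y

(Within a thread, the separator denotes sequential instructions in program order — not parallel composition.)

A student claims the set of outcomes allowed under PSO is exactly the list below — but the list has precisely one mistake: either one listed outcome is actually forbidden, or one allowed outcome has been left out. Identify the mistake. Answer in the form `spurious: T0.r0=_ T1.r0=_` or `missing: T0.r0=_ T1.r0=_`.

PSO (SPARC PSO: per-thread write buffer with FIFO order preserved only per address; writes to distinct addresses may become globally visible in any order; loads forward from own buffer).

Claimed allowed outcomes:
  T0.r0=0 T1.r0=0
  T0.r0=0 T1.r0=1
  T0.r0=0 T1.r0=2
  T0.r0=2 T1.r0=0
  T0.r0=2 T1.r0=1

outcome vector order: (T0.r0,T1.r0)
[PSO] allowed = {0/0, 0/1, 0/2, 2/0, 2/1, 2/2}
PSO∖claimed = {2/2}

missing: T0.r0=2 T1.r0=2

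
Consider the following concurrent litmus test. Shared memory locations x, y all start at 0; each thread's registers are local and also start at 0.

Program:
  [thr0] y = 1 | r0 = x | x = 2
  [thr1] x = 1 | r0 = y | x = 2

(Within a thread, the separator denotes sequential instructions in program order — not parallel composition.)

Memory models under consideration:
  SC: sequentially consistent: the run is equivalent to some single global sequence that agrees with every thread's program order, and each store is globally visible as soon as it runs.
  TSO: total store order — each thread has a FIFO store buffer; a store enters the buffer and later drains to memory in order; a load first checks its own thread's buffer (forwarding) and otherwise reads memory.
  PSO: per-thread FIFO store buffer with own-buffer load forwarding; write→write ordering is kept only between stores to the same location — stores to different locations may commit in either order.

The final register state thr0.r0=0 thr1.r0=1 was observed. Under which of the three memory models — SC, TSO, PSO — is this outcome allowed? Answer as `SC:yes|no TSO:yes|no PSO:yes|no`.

outcome vector order: (thr0.r0,thr1.r0)
under SC → 01, 10, 11, 20, 21
under TSO → 00, 01, 10, 11, 20, 21
under PSO → 00, 01, 10, 11, 20, 21
target 01 ∈ {SC,TSO,PSO}

SC:yes TSO:yes PSO:yes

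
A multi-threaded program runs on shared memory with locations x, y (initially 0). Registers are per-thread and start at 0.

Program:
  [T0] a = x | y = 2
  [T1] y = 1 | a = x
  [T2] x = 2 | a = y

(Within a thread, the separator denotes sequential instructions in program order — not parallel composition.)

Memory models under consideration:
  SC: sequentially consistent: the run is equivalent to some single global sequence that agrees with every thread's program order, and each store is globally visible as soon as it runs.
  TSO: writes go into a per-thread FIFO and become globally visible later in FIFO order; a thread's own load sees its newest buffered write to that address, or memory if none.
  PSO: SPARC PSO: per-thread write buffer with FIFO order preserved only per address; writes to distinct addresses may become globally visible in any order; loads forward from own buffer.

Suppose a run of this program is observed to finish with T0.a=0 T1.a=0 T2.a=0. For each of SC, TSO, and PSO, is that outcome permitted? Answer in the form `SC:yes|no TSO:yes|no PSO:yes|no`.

outcome vector order: (T0.a,T1.a,T2.a)
SC: 10 outcomes — {001, 002, 020, 021, 022, 201, 202, 220, 221, 222}
TSO: 12 outcomes — {000, 001, 002, 020, 021, 022, 200, 201, 202, 220, 221, 222}
PSO: 12 outcomes — {000, 001, 002, 020, 021, 022, 200, 201, 202, 220, 221, 222}
target 000 ∈ {TSO,PSO}

SC:no TSO:yes PSO:yes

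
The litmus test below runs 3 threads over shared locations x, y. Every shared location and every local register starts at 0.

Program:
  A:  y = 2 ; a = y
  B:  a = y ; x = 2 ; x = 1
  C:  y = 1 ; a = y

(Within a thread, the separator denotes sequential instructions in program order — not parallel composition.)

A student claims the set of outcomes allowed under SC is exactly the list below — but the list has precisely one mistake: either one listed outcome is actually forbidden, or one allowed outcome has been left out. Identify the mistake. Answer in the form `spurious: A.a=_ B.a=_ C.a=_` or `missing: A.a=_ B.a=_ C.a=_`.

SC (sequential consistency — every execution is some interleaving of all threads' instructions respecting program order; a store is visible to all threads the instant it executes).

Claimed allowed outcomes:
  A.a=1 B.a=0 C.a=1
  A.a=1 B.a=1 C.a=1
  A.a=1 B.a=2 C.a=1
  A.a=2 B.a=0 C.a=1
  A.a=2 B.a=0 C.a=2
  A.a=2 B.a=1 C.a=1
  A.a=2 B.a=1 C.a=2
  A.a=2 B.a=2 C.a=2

outcome vector order: (A.a,B.a,C.a)
SC: 9 outcomes — {1/0/1, 1/1/1, 1/2/1, 2/0/1, 2/0/2, 2/1/1, 2/1/2, 2/2/1, 2/2/2}
SC∖claimed = {2/2/1}

missing: A.a=2 B.a=2 C.a=1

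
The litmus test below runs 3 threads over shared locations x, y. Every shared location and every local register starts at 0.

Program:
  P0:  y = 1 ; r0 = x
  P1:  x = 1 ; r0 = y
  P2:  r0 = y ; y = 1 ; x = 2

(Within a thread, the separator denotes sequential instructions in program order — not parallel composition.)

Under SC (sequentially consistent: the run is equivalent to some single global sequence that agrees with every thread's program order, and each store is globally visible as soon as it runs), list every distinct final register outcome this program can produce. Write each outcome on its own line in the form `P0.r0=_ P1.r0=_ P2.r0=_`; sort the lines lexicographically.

P0.r0=0 P1.r0=1 P2.r0=0
P0.r0=0 P1.r0=1 P2.r0=1
P0.r0=1 P1.r0=0 P2.r0=0
P0.r0=1 P1.r0=0 P2.r0=1
P0.r0=1 P1.r0=1 P2.r0=0
P0.r0=1 P1.r0=1 P2.r0=1
P0.r0=2 P1.r0=0 P2.r0=0
P0.r0=2 P1.r0=0 P2.r0=1
P0.r0=2 P1.r0=1 P2.r0=0
P0.r0=2 P1.r0=1 P2.r0=1

outcome vector order: (P0.r0,P1.r0,P2.r0)
|SC outcomes| = 10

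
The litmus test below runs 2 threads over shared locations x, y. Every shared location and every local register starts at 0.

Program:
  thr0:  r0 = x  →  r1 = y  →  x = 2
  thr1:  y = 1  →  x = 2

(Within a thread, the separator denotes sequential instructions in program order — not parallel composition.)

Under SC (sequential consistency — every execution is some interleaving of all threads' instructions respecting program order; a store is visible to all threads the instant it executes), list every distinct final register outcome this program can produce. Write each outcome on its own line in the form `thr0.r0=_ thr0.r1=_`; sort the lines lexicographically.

outcome vector order: (thr0.r0,thr0.r1)
|SC outcomes| = 3

thr0.r0=0 thr0.r1=0
thr0.r0=0 thr0.r1=1
thr0.r0=2 thr0.r1=1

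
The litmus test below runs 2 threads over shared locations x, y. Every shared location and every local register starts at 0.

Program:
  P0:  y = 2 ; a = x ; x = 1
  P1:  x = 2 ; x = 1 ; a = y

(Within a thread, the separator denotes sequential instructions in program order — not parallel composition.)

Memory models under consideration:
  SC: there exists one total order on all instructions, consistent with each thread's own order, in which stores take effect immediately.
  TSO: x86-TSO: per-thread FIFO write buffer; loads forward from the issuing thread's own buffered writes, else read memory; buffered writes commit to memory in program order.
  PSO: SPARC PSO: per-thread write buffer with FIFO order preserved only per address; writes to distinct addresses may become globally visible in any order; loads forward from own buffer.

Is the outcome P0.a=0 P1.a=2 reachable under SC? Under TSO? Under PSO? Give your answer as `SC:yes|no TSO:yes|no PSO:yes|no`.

outcome vector order: (P0.a,P1.a)
SC (4): 0/2; 1/0; 1/2; 2/2
TSO (6): 0/0; 0/2; 1/0; 1/2; 2/0; 2/2
PSO (6): 0/0; 0/2; 1/0; 1/2; 2/0; 2/2
target 0/2 ∈ {SC,TSO,PSO}

SC:yes TSO:yes PSO:yes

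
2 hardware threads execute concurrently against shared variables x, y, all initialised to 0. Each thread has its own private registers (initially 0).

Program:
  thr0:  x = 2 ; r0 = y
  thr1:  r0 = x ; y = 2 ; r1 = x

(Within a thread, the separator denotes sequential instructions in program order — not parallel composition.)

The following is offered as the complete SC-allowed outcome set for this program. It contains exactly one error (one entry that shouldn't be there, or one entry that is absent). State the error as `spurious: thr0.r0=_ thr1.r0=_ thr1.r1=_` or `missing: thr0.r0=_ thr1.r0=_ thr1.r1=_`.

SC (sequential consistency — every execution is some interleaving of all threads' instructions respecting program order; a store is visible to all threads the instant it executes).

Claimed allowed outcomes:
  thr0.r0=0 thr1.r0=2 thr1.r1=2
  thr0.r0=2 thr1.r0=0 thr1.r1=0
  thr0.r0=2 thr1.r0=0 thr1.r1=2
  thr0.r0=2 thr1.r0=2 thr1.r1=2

outcome vector order: (thr0.r0,thr1.r0,thr1.r1)
SC (5): 0/0/2 0/2/2 2/0/0 2/0/2 2/2/2
SC∖claimed = {0/0/2}

missing: thr0.r0=0 thr1.r0=0 thr1.r1=2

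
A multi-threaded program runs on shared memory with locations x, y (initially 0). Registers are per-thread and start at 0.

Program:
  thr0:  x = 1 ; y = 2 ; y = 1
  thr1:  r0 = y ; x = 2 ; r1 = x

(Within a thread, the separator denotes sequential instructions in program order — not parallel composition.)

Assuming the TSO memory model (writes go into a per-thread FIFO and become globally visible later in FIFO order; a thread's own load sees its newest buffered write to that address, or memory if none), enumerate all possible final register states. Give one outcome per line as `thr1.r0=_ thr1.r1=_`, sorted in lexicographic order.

thr1.r0=0 thr1.r1=1
thr1.r0=0 thr1.r1=2
thr1.r0=1 thr1.r1=2
thr1.r0=2 thr1.r1=2

outcome vector order: (thr1.r0,thr1.r1)
|TSO outcomes| = 4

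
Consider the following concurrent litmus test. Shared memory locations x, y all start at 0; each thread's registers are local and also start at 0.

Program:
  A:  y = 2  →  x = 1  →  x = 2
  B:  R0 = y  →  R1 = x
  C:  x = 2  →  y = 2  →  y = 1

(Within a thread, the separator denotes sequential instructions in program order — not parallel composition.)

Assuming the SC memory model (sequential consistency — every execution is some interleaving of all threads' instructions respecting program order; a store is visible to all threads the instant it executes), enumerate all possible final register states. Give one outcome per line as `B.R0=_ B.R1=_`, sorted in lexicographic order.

outcome vector order: (B.R0,B.R1)
|SC outcomes| = 8

B.R0=0 B.R1=0
B.R0=0 B.R1=1
B.R0=0 B.R1=2
B.R0=1 B.R1=1
B.R0=1 B.R1=2
B.R0=2 B.R1=0
B.R0=2 B.R1=1
B.R0=2 B.R1=2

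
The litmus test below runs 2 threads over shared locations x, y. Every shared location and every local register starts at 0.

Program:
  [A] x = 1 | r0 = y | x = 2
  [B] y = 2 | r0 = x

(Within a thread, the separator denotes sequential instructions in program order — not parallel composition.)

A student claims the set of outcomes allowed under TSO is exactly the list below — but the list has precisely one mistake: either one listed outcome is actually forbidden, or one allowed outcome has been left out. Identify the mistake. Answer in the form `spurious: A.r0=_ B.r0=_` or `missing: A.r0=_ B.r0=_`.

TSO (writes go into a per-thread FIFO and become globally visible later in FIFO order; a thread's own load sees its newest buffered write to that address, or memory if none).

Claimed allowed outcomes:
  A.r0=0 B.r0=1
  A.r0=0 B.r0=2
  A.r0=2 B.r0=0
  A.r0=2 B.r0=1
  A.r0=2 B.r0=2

outcome vector order: (A.r0,B.r0)
TSO (6): 00 01 02 20 21 22
TSO∖claimed = {00}

missing: A.r0=0 B.r0=0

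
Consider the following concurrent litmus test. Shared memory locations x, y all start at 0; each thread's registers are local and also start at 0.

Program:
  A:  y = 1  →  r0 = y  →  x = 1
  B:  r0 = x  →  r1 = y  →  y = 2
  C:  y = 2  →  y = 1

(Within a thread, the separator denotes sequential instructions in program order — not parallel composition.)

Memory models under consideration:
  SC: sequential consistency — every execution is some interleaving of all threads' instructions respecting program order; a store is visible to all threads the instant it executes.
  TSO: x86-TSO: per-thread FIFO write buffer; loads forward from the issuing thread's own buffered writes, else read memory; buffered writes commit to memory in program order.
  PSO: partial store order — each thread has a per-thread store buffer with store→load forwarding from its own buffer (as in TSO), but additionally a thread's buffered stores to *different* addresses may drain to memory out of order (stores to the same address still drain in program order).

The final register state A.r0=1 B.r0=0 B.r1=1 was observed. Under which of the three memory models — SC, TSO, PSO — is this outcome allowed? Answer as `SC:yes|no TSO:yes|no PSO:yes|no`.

SC:yes TSO:yes PSO:yes

outcome vector order: (A.r0,B.r0,B.r1)
SC: 10 outcomes — {(1,0,0); (1,0,1); (1,0,2); (1,1,1); (1,1,2); (2,0,0); (2,0,1); (2,0,2); (2,1,1); (2,1,2)}
TSO: 10 outcomes — {(1,0,0); (1,0,1); (1,0,2); (1,1,1); (1,1,2); (2,0,0); (2,0,1); (2,0,2); (2,1,1); (2,1,2)}
PSO: 11 outcomes — {(1,0,0); (1,0,1); (1,0,2); (1,1,0); (1,1,1); (1,1,2); (2,0,0); (2,0,1); (2,0,2); (2,1,1); (2,1,2)}
target (1,0,1) ∈ {SC,TSO,PSO}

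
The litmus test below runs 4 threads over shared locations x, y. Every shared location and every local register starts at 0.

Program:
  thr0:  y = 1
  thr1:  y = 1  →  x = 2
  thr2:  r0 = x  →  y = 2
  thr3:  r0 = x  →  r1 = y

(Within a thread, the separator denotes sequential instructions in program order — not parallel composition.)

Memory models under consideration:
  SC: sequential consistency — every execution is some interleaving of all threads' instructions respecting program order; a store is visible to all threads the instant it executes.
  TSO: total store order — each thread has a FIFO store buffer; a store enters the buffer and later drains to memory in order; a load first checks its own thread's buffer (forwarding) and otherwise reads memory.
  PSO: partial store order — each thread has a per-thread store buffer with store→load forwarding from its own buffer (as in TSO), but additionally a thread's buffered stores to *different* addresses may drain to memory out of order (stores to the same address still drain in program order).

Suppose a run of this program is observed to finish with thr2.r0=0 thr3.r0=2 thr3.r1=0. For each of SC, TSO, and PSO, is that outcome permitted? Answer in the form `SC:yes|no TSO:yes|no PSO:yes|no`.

SC:no TSO:no PSO:yes

outcome vector order: (thr2.r0,thr3.r0,thr3.r1)
under SC → (0,0,0) (0,0,1) (0,0,2) (0,2,1) (0,2,2) (2,0,0) (2,0,1) (2,0,2) (2,2,1) (2,2,2)
under TSO → (0,0,0) (0,0,1) (0,0,2) (0,2,1) (0,2,2) (2,0,0) (2,0,1) (2,0,2) (2,2,1) (2,2,2)
under PSO → (0,0,0) (0,0,1) (0,0,2) (0,2,0) (0,2,1) (0,2,2) (2,0,0) (2,0,1) (2,0,2) (2,2,0) (2,2,1) (2,2,2)
target (0,2,0) ∈ {PSO}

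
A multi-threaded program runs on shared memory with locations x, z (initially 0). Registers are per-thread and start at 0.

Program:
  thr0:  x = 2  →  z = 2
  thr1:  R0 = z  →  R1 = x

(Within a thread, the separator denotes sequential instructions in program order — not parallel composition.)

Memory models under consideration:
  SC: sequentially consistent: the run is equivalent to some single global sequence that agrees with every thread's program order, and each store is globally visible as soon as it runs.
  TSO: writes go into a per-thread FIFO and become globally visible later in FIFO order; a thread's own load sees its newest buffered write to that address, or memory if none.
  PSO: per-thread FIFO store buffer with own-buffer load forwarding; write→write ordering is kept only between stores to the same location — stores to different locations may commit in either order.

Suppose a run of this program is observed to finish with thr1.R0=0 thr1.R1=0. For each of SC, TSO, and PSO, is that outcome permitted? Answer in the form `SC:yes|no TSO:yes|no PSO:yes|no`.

outcome vector order: (thr1.R0,thr1.R1)
under SC → (0,0); (0,2); (2,2)
under TSO → (0,0); (0,2); (2,2)
under PSO → (0,0); (0,2); (2,0); (2,2)
target (0,0) ∈ {SC,TSO,PSO}

SC:yes TSO:yes PSO:yes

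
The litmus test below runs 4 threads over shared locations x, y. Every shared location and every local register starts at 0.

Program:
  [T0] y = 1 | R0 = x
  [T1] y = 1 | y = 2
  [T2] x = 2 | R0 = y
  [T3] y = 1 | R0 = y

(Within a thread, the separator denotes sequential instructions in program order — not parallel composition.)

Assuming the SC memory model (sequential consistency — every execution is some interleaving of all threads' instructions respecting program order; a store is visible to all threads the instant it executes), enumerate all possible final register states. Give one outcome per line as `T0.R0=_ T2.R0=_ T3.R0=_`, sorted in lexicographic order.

outcome vector order: (T0.R0,T2.R0,T3.R0)
|SC outcomes| = 10

T0.R0=0 T2.R0=1 T3.R0=1
T0.R0=0 T2.R0=1 T3.R0=2
T0.R0=0 T2.R0=2 T3.R0=1
T0.R0=0 T2.R0=2 T3.R0=2
T0.R0=2 T2.R0=0 T3.R0=1
T0.R0=2 T2.R0=0 T3.R0=2
T0.R0=2 T2.R0=1 T3.R0=1
T0.R0=2 T2.R0=1 T3.R0=2
T0.R0=2 T2.R0=2 T3.R0=1
T0.R0=2 T2.R0=2 T3.R0=2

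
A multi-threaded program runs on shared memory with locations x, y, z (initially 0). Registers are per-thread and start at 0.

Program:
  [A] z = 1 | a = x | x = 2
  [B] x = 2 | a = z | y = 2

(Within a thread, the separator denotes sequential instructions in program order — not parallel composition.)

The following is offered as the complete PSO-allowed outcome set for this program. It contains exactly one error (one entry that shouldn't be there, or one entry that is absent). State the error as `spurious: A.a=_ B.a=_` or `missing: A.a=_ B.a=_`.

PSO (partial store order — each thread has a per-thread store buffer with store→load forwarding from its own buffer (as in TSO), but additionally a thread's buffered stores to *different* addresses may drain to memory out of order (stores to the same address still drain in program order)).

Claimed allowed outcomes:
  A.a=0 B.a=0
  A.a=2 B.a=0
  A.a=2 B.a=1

outcome vector order: (A.a,B.a)
PSO: 4 outcomes — {00 01 20 21}
PSO∖claimed = {01}

missing: A.a=0 B.a=1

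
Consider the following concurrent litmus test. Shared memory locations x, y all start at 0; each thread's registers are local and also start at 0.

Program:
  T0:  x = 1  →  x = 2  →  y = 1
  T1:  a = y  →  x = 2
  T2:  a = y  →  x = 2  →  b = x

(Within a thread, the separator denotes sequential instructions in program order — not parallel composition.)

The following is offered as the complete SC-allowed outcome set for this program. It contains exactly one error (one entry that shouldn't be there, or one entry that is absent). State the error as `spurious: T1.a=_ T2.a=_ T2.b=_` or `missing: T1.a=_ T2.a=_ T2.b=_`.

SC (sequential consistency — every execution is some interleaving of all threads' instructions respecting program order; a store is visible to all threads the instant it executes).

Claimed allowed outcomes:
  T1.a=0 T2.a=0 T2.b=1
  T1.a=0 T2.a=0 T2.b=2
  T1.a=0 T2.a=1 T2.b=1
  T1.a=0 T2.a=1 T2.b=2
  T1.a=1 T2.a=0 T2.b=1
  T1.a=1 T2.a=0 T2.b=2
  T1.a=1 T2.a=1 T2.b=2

spurious: T1.a=0 T2.a=1 T2.b=1

outcome vector order: (T1.a,T2.a,T2.b)
[SC] allowed = {0/0/1; 0/0/2; 0/1/2; 1/0/1; 1/0/2; 1/1/2}
claimed∖SC = {0/1/1}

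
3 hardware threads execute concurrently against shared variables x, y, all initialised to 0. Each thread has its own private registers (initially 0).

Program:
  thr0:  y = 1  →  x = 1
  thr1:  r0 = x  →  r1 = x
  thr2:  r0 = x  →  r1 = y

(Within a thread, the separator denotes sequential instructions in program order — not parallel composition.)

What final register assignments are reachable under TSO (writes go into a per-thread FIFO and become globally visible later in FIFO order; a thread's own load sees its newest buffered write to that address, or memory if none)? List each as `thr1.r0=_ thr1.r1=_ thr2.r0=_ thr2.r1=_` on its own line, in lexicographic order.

thr1.r0=0 thr1.r1=0 thr2.r0=0 thr2.r1=0
thr1.r0=0 thr1.r1=0 thr2.r0=0 thr2.r1=1
thr1.r0=0 thr1.r1=0 thr2.r0=1 thr2.r1=1
thr1.r0=0 thr1.r1=1 thr2.r0=0 thr2.r1=0
thr1.r0=0 thr1.r1=1 thr2.r0=0 thr2.r1=1
thr1.r0=0 thr1.r1=1 thr2.r0=1 thr2.r1=1
thr1.r0=1 thr1.r1=1 thr2.r0=0 thr2.r1=0
thr1.r0=1 thr1.r1=1 thr2.r0=0 thr2.r1=1
thr1.r0=1 thr1.r1=1 thr2.r0=1 thr2.r1=1

outcome vector order: (thr1.r0,thr1.r1,thr2.r0,thr2.r1)
|TSO outcomes| = 9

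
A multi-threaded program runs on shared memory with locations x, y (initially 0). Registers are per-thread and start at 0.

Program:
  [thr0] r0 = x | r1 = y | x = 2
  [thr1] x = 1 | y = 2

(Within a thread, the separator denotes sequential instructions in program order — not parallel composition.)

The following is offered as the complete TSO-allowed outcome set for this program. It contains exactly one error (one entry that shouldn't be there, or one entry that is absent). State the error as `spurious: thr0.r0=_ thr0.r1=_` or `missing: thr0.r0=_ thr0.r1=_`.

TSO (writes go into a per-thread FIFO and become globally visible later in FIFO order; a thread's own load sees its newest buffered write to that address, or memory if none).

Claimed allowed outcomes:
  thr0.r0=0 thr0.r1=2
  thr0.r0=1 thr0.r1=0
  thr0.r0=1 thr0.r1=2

missing: thr0.r0=0 thr0.r1=0

outcome vector order: (thr0.r0,thr0.r1)
under TSO → 0/0; 0/2; 1/0; 1/2
TSO∖claimed = {0/0}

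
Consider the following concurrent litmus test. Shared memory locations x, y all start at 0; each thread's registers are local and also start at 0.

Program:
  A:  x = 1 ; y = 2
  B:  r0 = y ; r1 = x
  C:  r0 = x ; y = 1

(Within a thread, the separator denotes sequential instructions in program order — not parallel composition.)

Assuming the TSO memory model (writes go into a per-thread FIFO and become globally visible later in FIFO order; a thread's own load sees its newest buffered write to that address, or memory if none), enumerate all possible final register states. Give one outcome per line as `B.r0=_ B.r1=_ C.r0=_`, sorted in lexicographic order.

outcome vector order: (B.r0,B.r1,C.r0)
|TSO outcomes| = 9

B.r0=0 B.r1=0 C.r0=0
B.r0=0 B.r1=0 C.r0=1
B.r0=0 B.r1=1 C.r0=0
B.r0=0 B.r1=1 C.r0=1
B.r0=1 B.r1=0 C.r0=0
B.r0=1 B.r1=1 C.r0=0
B.r0=1 B.r1=1 C.r0=1
B.r0=2 B.r1=1 C.r0=0
B.r0=2 B.r1=1 C.r0=1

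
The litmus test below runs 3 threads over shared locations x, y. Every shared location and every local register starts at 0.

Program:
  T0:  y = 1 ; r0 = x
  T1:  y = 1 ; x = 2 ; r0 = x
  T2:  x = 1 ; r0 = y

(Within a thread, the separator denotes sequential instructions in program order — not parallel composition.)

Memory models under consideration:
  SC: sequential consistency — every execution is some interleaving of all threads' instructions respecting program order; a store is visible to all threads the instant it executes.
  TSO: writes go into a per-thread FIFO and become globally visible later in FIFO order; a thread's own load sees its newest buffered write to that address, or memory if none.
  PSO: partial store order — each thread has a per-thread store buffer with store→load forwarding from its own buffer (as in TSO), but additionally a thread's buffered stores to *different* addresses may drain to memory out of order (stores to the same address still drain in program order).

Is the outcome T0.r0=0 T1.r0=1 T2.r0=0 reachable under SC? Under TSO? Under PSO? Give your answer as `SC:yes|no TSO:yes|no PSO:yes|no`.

SC:no TSO:yes PSO:yes

outcome vector order: (T0.r0,T1.r0,T2.r0)
SC: 8 outcomes — {(0,1,1) (0,2,1) (1,1,1) (1,2,0) (1,2,1) (2,1,1) (2,2,0) (2,2,1)}
TSO: 12 outcomes — {(0,1,0) (0,1,1) (0,2,0) (0,2,1) (1,1,0) (1,1,1) (1,2,0) (1,2,1) (2,1,0) (2,1,1) (2,2,0) (2,2,1)}
PSO: 12 outcomes — {(0,1,0) (0,1,1) (0,2,0) (0,2,1) (1,1,0) (1,1,1) (1,2,0) (1,2,1) (2,1,0) (2,1,1) (2,2,0) (2,2,1)}
target (0,1,0) ∈ {TSO,PSO}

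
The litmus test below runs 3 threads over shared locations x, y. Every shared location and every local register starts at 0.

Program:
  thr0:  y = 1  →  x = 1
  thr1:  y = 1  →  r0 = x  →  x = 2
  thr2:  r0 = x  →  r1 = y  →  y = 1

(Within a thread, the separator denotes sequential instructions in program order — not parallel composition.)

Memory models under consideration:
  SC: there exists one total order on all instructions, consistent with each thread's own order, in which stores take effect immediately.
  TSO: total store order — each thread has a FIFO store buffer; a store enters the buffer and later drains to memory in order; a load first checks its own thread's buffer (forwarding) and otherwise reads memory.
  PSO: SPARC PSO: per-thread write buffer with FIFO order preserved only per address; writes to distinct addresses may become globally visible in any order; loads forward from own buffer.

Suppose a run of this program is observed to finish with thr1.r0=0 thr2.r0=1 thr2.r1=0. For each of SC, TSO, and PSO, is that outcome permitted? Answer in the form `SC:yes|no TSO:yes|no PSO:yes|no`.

SC:no TSO:no PSO:yes

outcome vector order: (thr1.r0,thr2.r0,thr2.r1)
[SC] allowed = {(0,0,0) (0,0,1) (0,1,1) (0,2,1) (1,0,0) (1,0,1) (1,1,1) (1,2,1)}
[TSO] allowed = {(0,0,0) (0,0,1) (0,1,1) (0,2,1) (1,0,0) (1,0,1) (1,1,1) (1,2,1)}
[PSO] allowed = {(0,0,0) (0,0,1) (0,1,0) (0,1,1) (0,2,0) (0,2,1) (1,0,0) (1,0,1) (1,1,0) (1,1,1) (1,2,0) (1,2,1)}
target (0,1,0) ∈ {PSO}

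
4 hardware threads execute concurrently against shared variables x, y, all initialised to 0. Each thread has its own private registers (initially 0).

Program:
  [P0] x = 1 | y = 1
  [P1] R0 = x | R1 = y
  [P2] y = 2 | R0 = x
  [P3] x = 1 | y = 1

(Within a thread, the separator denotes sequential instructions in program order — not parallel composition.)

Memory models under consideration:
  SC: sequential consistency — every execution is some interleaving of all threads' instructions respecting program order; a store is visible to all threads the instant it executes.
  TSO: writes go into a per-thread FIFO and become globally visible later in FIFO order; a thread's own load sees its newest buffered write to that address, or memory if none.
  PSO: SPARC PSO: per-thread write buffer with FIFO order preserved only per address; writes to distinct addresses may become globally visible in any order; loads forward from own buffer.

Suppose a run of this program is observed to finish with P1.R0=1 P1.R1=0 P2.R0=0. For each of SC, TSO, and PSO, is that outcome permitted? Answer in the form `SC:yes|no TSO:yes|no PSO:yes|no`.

SC:no TSO:yes PSO:yes

outcome vector order: (P1.R0,P1.R1,P2.R0)
SC: 11 outcomes — {0/0/0 0/0/1 0/1/0 0/1/1 0/2/0 0/2/1 1/0/1 1/1/0 1/1/1 1/2/0 1/2/1}
TSO: 12 outcomes — {0/0/0 0/0/1 0/1/0 0/1/1 0/2/0 0/2/1 1/0/0 1/0/1 1/1/0 1/1/1 1/2/0 1/2/1}
PSO: 12 outcomes — {0/0/0 0/0/1 0/1/0 0/1/1 0/2/0 0/2/1 1/0/0 1/0/1 1/1/0 1/1/1 1/2/0 1/2/1}
target 1/0/0 ∈ {TSO,PSO}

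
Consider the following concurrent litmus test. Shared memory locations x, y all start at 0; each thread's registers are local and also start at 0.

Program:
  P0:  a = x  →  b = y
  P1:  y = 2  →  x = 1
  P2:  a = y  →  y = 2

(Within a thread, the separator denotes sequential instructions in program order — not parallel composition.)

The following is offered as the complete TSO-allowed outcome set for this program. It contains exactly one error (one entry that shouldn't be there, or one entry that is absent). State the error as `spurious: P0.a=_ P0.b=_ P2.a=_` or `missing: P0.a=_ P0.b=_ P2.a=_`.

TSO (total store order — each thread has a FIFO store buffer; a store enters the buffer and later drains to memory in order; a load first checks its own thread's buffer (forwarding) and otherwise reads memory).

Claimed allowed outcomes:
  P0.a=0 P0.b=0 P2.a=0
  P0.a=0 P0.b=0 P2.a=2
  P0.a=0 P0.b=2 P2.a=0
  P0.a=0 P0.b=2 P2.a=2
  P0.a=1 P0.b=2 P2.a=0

missing: P0.a=1 P0.b=2 P2.a=2

outcome vector order: (P0.a,P0.b,P2.a)
under TSO → 0/0/0; 0/0/2; 0/2/0; 0/2/2; 1/2/0; 1/2/2
TSO∖claimed = {1/2/2}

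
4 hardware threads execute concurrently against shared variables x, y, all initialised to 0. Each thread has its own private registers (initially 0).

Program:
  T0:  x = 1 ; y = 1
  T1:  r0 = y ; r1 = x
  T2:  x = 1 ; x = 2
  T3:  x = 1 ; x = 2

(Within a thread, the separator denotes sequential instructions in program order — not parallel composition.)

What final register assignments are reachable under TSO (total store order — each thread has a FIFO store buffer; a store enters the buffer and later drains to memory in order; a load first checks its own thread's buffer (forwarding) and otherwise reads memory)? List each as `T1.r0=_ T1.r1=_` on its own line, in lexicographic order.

T1.r0=0 T1.r1=0
T1.r0=0 T1.r1=1
T1.r0=0 T1.r1=2
T1.r0=1 T1.r1=1
T1.r0=1 T1.r1=2

outcome vector order: (T1.r0,T1.r1)
|TSO outcomes| = 5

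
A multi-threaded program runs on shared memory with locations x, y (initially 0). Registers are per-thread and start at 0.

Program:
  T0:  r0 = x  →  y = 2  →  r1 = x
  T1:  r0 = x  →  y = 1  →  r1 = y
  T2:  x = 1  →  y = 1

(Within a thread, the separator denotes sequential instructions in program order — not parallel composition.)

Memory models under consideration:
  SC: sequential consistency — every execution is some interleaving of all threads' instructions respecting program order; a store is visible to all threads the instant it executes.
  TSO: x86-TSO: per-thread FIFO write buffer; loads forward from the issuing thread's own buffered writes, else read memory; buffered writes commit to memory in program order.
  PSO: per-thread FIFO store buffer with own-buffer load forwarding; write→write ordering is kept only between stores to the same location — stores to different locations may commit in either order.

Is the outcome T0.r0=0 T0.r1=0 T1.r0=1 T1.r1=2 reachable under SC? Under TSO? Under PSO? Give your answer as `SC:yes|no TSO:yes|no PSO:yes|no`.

SC:no TSO:yes PSO:yes

outcome vector order: (T0.r0,T0.r1,T1.r0,T1.r1)
under SC → 0001; 0002; 0011; 0101; 0102; 0111; 0112; 1101; 1102; 1111; 1112
under TSO → 0001; 0002; 0011; 0012; 0101; 0102; 0111; 0112; 1101; 1102; 1111; 1112
under PSO → 0001; 0002; 0011; 0012; 0101; 0102; 0111; 0112; 1101; 1102; 1111; 1112
target 0012 ∈ {TSO,PSO}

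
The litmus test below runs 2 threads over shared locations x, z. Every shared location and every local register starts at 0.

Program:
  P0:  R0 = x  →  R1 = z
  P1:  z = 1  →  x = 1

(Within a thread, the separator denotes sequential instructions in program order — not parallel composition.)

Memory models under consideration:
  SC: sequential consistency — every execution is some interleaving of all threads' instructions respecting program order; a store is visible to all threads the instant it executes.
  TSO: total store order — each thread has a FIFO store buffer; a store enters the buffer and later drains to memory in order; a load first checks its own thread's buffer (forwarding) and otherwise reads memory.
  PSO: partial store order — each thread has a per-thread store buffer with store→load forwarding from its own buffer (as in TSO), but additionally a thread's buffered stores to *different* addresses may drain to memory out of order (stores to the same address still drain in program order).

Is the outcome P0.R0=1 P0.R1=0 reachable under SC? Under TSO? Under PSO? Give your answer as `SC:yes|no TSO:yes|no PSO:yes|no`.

SC:no TSO:no PSO:yes

outcome vector order: (P0.R0,P0.R1)
SC: 3 outcomes — {(0,0), (0,1), (1,1)}
TSO: 3 outcomes — {(0,0), (0,1), (1,1)}
PSO: 4 outcomes — {(0,0), (0,1), (1,0), (1,1)}
target (1,0) ∈ {PSO}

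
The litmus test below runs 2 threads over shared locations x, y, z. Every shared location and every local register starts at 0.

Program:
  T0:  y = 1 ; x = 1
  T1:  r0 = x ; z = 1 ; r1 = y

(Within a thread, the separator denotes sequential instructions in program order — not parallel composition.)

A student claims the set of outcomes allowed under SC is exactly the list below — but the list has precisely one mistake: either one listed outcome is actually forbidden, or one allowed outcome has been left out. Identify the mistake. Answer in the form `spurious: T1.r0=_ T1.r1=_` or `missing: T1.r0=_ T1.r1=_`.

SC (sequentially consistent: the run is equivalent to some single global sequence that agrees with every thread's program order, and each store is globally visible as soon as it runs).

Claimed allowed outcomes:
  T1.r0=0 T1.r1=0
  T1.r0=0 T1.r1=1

missing: T1.r0=1 T1.r1=1

outcome vector order: (T1.r0,T1.r1)
under SC → (0,0), (0,1), (1,1)
SC∖claimed = {(1,1)}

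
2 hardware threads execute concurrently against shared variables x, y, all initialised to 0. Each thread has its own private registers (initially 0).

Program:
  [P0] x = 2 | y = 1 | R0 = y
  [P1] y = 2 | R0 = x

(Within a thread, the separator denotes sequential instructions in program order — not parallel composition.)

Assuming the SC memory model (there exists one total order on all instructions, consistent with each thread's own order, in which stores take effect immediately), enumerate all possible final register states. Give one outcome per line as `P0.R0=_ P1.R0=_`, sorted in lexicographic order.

P0.R0=1 P1.R0=0
P0.R0=1 P1.R0=2
P0.R0=2 P1.R0=2

outcome vector order: (P0.R0,P1.R0)
|SC outcomes| = 3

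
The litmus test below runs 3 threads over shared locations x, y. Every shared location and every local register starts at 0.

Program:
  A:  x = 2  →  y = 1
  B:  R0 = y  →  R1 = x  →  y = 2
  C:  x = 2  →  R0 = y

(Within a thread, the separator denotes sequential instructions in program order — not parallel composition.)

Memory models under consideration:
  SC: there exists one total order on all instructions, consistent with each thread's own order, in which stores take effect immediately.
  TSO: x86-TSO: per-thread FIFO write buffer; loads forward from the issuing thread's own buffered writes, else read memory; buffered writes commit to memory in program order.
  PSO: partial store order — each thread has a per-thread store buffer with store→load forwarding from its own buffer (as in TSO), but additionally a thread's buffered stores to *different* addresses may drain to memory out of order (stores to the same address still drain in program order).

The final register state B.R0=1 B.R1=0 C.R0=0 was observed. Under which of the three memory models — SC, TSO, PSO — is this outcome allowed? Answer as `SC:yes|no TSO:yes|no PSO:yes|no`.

outcome vector order: (B.R0,B.R1,C.R0)
[SC] allowed = {000 001 002 020 021 022 120 121 122}
[TSO] allowed = {000 001 002 020 021 022 120 121 122}
[PSO] allowed = {000 001 002 020 021 022 100 101 102 120 121 122}
target 100 ∈ {PSO}

SC:no TSO:no PSO:yes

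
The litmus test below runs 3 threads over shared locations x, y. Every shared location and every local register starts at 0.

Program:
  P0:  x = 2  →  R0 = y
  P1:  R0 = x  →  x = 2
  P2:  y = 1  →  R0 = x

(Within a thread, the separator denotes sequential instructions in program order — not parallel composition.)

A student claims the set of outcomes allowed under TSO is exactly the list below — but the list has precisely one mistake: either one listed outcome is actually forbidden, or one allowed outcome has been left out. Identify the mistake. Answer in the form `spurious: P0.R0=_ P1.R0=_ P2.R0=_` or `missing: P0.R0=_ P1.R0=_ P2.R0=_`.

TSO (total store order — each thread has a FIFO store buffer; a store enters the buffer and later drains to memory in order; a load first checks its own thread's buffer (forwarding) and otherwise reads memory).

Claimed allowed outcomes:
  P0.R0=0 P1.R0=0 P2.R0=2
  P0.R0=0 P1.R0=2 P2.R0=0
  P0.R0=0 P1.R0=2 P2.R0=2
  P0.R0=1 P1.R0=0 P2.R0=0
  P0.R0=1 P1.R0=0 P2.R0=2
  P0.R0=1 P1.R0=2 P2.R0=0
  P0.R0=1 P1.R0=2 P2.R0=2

missing: P0.R0=0 P1.R0=0 P2.R0=0

outcome vector order: (P0.R0,P1.R0,P2.R0)
TSO (8): 0/0/0 0/0/2 0/2/0 0/2/2 1/0/0 1/0/2 1/2/0 1/2/2
TSO∖claimed = {0/0/0}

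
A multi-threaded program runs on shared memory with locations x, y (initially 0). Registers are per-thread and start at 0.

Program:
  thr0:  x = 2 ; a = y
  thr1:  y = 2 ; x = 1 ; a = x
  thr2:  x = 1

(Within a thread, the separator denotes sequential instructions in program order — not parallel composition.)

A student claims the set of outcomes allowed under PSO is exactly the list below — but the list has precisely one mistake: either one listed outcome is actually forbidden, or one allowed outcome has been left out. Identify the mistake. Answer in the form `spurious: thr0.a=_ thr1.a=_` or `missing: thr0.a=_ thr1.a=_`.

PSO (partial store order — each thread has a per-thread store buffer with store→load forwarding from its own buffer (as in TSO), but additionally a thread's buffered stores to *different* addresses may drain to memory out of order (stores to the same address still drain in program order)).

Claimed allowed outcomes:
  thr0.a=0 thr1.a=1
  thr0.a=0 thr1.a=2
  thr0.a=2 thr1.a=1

outcome vector order: (thr0.a,thr1.a)
under PSO → (0,1) (0,2) (2,1) (2,2)
PSO∖claimed = {(2,2)}

missing: thr0.a=2 thr1.a=2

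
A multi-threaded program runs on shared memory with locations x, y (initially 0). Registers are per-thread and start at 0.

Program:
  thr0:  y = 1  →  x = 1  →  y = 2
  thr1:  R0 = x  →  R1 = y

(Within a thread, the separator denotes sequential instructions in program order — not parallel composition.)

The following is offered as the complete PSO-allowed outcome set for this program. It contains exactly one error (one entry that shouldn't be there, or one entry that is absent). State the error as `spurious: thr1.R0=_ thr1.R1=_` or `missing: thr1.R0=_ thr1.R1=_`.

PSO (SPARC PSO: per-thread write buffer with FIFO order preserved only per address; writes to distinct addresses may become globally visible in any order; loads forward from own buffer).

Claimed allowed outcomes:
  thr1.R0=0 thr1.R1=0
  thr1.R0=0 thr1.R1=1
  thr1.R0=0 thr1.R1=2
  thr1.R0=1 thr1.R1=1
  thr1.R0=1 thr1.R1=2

missing: thr1.R0=1 thr1.R1=0

outcome vector order: (thr1.R0,thr1.R1)
under PSO → <0 0> <0 1> <0 2> <1 0> <1 1> <1 2>
PSO∖claimed = {<1 0>}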